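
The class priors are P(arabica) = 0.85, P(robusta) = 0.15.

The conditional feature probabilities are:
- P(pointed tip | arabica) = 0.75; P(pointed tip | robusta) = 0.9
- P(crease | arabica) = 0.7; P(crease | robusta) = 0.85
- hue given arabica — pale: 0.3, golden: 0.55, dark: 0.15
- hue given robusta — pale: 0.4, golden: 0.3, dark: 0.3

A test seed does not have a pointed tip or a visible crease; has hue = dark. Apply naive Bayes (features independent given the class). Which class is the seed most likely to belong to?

arabica

arabica: 0.85 × (1−0.75) × (1−0.7) × 0.15 = 0.0095625
robusta: 0.15 × (1−0.9) × (1−0.85) × 0.3 = 0.000675
Highest score → arabica.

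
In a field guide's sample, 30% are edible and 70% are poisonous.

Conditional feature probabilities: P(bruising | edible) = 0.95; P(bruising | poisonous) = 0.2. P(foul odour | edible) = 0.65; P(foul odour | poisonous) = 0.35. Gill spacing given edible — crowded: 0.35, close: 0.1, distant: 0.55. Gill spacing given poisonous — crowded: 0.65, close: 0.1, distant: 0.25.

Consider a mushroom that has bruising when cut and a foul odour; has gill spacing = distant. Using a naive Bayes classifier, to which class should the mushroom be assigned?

edible

edible: 0.3 × 0.95 × 0.65 × 0.55 = 0.1018875
poisonous: 0.7 × 0.2 × 0.35 × 0.25 = 0.01225
Highest score → edible.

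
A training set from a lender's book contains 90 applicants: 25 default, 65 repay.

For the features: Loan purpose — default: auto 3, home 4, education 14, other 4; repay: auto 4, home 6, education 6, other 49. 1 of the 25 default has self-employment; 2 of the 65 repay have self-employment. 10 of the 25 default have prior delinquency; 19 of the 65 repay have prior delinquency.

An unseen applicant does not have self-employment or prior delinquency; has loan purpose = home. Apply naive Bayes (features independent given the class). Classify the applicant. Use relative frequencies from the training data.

default: (25/90) × (4/25) × (24/25) × (15/25) = 0.0256
repay: (65/90) × (6/65) × (63/65) × (46/65) ≈ 0.0457278
Highest score → repay.

repay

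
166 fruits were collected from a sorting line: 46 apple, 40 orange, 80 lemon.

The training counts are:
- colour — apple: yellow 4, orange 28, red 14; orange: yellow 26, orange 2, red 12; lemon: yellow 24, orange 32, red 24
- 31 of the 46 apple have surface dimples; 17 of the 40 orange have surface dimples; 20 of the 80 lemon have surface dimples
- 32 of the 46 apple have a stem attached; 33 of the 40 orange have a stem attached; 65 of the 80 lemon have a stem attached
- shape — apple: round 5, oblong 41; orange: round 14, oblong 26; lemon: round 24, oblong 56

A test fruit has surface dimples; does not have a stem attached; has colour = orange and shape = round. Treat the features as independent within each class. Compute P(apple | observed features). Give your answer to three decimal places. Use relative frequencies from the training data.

0.554

apple: (46/166) × (28/46) × (31/46) × (14/46) × (5/46) ≈ 0.00376042
orange: (40/166) × (2/40) × (17/40) × (7/40) × (14/40) ≈ 0.00031363
lemon: (80/166) × (32/80) × (20/80) × (15/80) × (24/80) ≈ 0.00271084
P(apple | x) = 0.00376042 / 0.00678489 ≈ 0.554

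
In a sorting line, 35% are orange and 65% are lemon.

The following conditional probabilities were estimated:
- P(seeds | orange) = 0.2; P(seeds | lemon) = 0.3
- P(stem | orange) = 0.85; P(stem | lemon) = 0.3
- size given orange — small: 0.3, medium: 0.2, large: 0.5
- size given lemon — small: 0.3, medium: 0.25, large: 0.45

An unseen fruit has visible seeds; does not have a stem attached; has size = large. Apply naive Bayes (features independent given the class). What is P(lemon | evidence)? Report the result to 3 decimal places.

orange: 0.35 × 0.2 × (1−0.85) × 0.5 = 0.00525
lemon: 0.65 × 0.3 × (1−0.3) × 0.45 = 0.061425
P(lemon | x) = 0.061425 / 0.066675 ≈ 0.921

0.921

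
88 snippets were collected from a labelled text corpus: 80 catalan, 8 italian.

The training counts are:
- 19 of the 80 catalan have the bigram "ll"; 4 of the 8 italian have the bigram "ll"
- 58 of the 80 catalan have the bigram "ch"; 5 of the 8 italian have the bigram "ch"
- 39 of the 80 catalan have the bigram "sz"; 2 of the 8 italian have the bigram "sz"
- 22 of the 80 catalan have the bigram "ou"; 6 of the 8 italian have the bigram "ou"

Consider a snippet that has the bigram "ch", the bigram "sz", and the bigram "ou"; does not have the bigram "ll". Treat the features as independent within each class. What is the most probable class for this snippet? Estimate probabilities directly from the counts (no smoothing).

catalan: (80/88) × (61/80) × (58/80) × (39/80) × (22/80) = 0.0673740234375
italian: (8/88) × (4/8) × (5/8) × (2/8) × (6/8) ≈ 0.0053267
Highest score → catalan.

catalan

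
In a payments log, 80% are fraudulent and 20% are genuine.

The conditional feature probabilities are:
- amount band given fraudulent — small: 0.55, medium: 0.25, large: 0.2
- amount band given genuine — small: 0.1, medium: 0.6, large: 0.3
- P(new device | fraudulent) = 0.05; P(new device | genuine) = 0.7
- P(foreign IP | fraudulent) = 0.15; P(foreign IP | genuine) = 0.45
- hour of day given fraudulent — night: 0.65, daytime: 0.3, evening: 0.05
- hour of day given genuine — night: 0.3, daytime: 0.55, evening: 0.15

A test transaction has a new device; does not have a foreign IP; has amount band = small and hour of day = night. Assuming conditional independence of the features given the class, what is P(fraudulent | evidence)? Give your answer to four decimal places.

fraudulent: 0.8 × 0.55 × 0.05 × (1−0.15) × 0.65 = 0.012155
genuine: 0.2 × 0.1 × 0.7 × (1−0.45) × 0.3 = 0.00231
P(fraudulent | x) = 0.012155 / 0.014465 ≈ 0.8403

0.8403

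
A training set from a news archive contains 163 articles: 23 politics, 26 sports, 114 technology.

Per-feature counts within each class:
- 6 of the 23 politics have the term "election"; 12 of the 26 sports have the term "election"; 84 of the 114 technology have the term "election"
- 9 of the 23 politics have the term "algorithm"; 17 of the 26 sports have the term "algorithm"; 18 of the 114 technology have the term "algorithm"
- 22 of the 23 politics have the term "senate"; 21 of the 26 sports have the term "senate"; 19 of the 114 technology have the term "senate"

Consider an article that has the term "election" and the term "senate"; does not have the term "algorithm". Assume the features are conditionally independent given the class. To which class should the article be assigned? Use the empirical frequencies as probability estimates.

technology

politics: (23/163) × (6/23) × (14/23) × (22/23) ≈ 0.0214318
sports: (26/163) × (12/26) × (9/26) × (21/26) ≈ 0.020583
technology: (114/163) × (84/114) × (96/114) × (19/114) ≈ 0.0723281
Highest score → technology.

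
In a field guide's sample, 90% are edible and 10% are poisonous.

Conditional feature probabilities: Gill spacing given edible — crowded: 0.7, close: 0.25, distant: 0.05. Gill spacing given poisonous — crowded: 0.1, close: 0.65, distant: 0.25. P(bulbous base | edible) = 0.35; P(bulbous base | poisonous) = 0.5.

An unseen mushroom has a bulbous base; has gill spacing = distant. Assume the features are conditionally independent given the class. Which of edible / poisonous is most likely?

edible

edible: 0.9 × 0.05 × 0.35 = 0.01575
poisonous: 0.1 × 0.25 × 0.5 = 0.0125
Highest score → edible.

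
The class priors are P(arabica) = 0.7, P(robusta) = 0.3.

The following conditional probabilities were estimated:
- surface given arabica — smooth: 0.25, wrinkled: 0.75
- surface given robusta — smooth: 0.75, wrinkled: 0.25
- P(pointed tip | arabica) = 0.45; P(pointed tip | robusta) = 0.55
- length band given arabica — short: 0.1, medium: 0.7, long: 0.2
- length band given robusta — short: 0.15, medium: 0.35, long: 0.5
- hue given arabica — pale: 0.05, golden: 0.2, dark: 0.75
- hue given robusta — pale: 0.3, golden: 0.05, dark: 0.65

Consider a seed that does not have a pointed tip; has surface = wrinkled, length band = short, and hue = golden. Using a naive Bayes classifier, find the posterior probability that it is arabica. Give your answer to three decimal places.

0.958

arabica: 0.7 × 0.75 × (1−0.45) × 0.1 × 0.2 = 0.005775
robusta: 0.3 × 0.25 × (1−0.55) × 0.15 × 0.05 = 0.000253125
P(arabica | x) = 0.005775 / 0.006028125 ≈ 0.958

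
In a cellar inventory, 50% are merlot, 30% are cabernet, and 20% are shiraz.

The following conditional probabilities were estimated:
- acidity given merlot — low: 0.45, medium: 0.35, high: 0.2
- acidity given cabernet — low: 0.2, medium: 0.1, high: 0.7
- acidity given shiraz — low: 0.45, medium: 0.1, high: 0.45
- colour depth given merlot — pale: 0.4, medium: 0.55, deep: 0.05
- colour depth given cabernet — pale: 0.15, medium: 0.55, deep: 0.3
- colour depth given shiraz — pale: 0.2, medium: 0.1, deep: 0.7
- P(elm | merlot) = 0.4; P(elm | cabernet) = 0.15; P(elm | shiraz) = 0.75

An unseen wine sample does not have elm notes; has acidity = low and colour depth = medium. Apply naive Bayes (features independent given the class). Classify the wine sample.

merlot: 0.5 × 0.45 × 0.55 × (1−0.4) = 0.07425
cabernet: 0.3 × 0.2 × 0.55 × (1−0.15) = 0.02805
shiraz: 0.2 × 0.45 × 0.1 × (1−0.75) = 0.00225
Highest score → merlot.

merlot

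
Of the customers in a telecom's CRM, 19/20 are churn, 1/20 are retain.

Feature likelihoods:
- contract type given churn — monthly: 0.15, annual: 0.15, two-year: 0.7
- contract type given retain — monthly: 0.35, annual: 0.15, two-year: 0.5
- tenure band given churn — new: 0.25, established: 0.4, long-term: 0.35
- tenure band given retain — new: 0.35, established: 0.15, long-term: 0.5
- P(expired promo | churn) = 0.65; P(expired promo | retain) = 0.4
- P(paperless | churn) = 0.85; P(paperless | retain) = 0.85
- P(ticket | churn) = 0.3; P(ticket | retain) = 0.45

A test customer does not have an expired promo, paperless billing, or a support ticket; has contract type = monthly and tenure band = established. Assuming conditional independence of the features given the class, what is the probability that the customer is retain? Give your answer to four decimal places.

churn: 0.95 × 0.15 × 0.4 × (1−0.65) × (1−0.85) × (1−0.3) = 0.00209475
retain: 0.05 × 0.35 × 0.15 × (1−0.4) × (1−0.85) × (1−0.45) = 0.0001299375
P(retain | x) = 0.0001299375 / 0.0022246875 ≈ 0.0584

0.0584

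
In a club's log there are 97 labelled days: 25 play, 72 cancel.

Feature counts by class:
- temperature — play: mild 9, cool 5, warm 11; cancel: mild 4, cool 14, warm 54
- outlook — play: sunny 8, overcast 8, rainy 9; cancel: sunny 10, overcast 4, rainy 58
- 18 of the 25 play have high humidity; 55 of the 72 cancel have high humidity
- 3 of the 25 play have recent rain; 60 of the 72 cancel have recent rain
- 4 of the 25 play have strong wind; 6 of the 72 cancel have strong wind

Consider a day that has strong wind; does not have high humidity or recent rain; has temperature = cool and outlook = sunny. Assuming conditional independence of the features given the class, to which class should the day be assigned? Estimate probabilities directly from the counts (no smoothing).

play: (25/97) × (5/25) × (8/25) × (7/25) × (22/25) × (4/25) ≈ 0.000650293
cancel: (72/97) × (14/72) × (10/72) × (17/72) × (12/72) × (6/72) ≈ 0.0000657367
Highest score → play.

play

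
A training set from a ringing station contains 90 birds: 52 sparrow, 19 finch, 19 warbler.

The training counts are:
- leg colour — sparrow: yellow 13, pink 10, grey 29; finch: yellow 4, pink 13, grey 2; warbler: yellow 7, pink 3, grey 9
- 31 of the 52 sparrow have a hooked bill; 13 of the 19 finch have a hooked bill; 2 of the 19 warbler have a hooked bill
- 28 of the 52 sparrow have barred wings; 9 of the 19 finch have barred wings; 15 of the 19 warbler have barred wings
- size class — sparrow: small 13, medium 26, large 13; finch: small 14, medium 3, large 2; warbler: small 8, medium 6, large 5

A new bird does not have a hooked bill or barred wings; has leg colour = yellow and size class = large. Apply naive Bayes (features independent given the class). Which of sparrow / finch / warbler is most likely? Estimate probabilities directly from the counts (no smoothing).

sparrow

sparrow: (52/90) × (13/52) × (21/52) × (24/52) × (13/52) ≈ 0.00673077
finch: (19/90) × (4/19) × (6/19) × (10/19) × (2/19) ≈ 0.000777567
warbler: (19/90) × (7/19) × (17/19) × (4/19) × (5/19) ≈ 0.00385544
Highest score → sparrow.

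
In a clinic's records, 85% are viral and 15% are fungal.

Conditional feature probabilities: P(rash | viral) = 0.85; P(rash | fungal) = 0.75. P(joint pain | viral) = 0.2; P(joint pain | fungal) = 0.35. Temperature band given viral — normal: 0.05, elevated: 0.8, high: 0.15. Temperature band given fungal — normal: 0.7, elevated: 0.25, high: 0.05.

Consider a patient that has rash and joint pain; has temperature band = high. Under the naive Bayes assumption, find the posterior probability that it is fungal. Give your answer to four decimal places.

0.0833

viral: 0.85 × 0.85 × 0.2 × 0.15 = 0.021675
fungal: 0.15 × 0.75 × 0.35 × 0.05 = 0.00196875
P(fungal | x) = 0.00196875 / 0.02364375 ≈ 0.0833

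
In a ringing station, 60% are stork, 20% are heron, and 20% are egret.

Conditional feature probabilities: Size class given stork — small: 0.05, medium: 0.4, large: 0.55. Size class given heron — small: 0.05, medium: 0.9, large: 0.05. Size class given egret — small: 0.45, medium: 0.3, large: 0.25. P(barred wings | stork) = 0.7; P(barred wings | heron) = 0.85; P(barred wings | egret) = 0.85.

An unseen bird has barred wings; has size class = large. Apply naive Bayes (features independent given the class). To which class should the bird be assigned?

stork

stork: 0.6 × 0.55 × 0.7 = 0.231
heron: 0.2 × 0.05 × 0.85 = 0.0085
egret: 0.2 × 0.25 × 0.85 = 0.0425
Highest score → stork.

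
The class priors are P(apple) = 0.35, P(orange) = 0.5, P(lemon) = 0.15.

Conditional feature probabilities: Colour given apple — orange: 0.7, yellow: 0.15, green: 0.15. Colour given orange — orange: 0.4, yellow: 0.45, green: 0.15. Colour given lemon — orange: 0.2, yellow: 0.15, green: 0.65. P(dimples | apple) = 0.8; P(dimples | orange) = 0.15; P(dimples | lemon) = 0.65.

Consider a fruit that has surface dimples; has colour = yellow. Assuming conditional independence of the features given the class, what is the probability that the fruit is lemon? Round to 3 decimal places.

apple: 0.35 × 0.15 × 0.8 = 0.042
orange: 0.5 × 0.45 × 0.15 = 0.03375
lemon: 0.15 × 0.15 × 0.65 = 0.014625
P(lemon | x) = 0.014625 / 0.090375 ≈ 0.162

0.162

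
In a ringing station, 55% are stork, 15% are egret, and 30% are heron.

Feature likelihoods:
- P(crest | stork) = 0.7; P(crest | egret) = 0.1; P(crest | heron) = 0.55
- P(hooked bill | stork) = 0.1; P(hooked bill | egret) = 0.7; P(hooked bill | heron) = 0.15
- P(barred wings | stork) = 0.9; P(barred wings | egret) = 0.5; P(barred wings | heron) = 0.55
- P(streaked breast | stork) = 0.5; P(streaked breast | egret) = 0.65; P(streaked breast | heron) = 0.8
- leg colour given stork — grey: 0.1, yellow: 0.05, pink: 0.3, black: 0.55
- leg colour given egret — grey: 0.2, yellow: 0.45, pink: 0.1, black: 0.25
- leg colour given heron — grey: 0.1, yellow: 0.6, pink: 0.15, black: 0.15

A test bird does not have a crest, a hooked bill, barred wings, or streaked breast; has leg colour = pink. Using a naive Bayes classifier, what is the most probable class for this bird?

stork: 0.55 × (1−0.7) × (1−0.1) × (1−0.9) × (1−0.5) × 0.3 = 0.0022275
egret: 0.15 × (1−0.1) × (1−0.7) × (1−0.5) × (1−0.65) × 0.1 = 0.00070875
heron: 0.3 × (1−0.55) × (1−0.15) × (1−0.55) × (1−0.8) × 0.15 = 0.001549125
Highest score → stork.

stork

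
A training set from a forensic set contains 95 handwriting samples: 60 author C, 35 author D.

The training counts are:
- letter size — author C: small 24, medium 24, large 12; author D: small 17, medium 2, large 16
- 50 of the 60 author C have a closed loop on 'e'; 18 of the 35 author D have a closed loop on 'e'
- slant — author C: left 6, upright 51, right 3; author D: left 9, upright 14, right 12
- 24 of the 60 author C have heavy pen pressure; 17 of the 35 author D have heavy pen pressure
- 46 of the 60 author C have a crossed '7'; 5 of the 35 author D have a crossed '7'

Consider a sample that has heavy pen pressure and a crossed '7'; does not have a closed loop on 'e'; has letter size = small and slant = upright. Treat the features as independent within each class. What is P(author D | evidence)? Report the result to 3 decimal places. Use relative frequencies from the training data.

author C: (60/95) × (24/60) × (10/60) × (51/60) × (24/60) × (46/60) ≈ 0.0109754
author D: (35/95) × (17/35) × (17/35) × (14/35) × (17/35) × (5/35) ≈ 0.0024124
P(author D | x) = 0.0024124 / 0.0133878 ≈ 0.180

0.180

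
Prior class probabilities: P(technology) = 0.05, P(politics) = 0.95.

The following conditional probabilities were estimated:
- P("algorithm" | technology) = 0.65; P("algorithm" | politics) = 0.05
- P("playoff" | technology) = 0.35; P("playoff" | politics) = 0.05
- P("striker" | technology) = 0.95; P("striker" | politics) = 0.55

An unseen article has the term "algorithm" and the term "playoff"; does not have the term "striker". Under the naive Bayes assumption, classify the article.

politics

technology: 0.05 × 0.65 × 0.35 × (1−0.95) = 0.00056875
politics: 0.95 × 0.05 × 0.05 × (1−0.55) = 0.00106875
Highest score → politics.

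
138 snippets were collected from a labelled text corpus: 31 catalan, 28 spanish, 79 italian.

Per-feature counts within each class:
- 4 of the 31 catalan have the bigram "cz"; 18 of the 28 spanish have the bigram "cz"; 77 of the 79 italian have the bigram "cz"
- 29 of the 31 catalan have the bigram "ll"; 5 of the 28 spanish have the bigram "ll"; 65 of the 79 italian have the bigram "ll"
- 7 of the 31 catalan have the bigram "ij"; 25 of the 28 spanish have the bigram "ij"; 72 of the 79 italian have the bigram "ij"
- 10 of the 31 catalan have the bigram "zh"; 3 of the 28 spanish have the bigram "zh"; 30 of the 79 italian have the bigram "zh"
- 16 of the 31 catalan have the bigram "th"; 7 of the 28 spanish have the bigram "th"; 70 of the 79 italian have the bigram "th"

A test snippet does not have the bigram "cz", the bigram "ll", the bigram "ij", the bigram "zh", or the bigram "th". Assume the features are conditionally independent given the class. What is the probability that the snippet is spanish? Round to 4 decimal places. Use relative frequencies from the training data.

catalan: (31/138) × (27/31) × (2/31) × (24/31) × (21/31) × (15/31) ≈ 0.00320324
spanish: (28/138) × (10/28) × (23/28) × (3/28) × (25/28) × (21/28) ≈ 0.00427068
italian: (79/138) × (2/79) × (14/79) × (7/79) × (49/79) × (9/79) ≈ 0.0000160808
P(spanish | x) = 0.00427068 / 0.0074900008 ≈ 0.5702

0.5702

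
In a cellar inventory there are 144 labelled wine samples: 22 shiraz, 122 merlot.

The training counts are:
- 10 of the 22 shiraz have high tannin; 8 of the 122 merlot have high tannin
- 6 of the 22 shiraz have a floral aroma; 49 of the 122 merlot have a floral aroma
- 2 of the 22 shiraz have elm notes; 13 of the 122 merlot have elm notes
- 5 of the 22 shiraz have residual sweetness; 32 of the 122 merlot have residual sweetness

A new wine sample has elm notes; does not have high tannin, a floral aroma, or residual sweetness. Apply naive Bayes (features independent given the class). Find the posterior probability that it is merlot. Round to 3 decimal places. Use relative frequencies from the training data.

0.897

shiraz: (22/144) × (12/22) × (16/22) × (2/22) × (17/22) ≈ 0.00425745
merlot: (122/144) × (114/122) × (73/122) × (13/122) × (90/122) ≈ 0.0372367
P(merlot | x) = 0.0372367 / 0.04149415 ≈ 0.897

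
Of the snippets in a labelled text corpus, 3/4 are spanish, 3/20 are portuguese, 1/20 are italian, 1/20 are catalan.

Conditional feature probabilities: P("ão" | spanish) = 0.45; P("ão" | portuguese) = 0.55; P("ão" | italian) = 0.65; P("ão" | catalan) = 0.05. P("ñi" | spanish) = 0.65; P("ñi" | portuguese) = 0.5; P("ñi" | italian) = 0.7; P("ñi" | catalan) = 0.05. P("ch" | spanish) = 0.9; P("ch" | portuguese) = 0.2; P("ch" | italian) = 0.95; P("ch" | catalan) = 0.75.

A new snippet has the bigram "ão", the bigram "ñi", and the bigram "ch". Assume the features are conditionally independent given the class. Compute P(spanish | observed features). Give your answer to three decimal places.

spanish: 0.75 × 0.45 × 0.65 × 0.9 = 0.1974375
portuguese: 0.15 × 0.55 × 0.5 × 0.2 = 0.00825
italian: 0.05 × 0.65 × 0.7 × 0.95 = 0.0216125
catalan: 0.05 × 0.05 × 0.05 × 0.75 = 0.00009375
P(spanish | x) = 0.1974375 / 0.22739375 ≈ 0.868

0.868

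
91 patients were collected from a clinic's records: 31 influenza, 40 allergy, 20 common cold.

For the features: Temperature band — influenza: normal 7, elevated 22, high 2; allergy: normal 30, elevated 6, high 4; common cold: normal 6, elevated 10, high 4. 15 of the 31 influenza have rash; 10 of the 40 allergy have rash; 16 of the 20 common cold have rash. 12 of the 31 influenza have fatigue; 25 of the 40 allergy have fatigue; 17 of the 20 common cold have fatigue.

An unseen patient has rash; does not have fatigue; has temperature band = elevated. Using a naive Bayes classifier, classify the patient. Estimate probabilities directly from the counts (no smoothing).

influenza: (31/91) × (22/31) × (15/31) × (19/31) ≈ 0.0716973
allergy: (40/91) × (6/40) × (10/40) × (15/40) ≈ 0.00618132
common cold: (20/91) × (10/20) × (16/20) × (3/20) ≈ 0.0131868
Highest score → influenza.

influenza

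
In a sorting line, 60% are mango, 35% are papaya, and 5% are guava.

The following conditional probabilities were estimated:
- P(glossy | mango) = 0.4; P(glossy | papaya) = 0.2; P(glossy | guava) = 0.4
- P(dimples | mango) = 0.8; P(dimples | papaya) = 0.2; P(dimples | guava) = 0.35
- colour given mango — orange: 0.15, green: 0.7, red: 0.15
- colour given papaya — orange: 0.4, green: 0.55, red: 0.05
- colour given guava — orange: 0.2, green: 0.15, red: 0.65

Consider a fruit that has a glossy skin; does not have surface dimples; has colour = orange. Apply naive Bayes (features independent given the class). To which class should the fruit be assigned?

papaya

mango: 0.6 × 0.4 × (1−0.8) × 0.15 = 0.0072
papaya: 0.35 × 0.2 × (1−0.2) × 0.4 = 0.0224
guava: 0.05 × 0.4 × (1−0.35) × 0.2 = 0.0026
Highest score → papaya.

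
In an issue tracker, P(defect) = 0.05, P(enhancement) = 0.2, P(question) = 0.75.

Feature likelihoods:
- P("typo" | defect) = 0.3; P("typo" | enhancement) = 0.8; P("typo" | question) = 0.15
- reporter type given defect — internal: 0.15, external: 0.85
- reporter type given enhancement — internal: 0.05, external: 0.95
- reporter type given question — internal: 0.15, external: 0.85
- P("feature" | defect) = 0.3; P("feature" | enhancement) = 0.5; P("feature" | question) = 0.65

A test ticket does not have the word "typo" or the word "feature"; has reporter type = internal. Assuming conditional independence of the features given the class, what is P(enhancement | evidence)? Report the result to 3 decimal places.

0.026

defect: 0.05 × (1−0.3) × 0.15 × (1−0.3) = 0.003675
enhancement: 0.2 × (1−0.8) × 0.05 × (1−0.5) = 0.001
question: 0.75 × (1−0.15) × 0.15 × (1−0.65) = 0.03346875
P(enhancement | x) = 0.001 / 0.03814375 ≈ 0.026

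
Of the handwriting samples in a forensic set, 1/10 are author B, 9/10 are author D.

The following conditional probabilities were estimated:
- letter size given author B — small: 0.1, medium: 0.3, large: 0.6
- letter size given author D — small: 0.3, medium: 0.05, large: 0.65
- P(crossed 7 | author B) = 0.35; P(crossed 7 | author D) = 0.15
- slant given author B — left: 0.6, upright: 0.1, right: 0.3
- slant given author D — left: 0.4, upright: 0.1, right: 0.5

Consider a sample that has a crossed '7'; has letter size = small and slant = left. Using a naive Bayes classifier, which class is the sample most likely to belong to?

author D

author B: 0.1 × 0.1 × 0.35 × 0.6 = 0.0021
author D: 0.9 × 0.3 × 0.15 × 0.4 = 0.0162
Highest score → author D.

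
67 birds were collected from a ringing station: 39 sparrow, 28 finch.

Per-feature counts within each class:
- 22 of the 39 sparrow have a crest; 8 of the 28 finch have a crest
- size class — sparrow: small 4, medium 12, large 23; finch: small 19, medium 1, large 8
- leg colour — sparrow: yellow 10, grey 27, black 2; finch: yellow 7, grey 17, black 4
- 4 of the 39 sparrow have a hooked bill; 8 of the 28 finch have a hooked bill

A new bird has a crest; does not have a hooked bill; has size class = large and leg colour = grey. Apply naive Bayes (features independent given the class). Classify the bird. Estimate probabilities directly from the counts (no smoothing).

sparrow

sparrow: (39/67) × (22/39) × (23/39) × (27/39) × (35/39) ≈ 0.120313
finch: (28/67) × (8/28) × (8/28) × (17/28) × (20/28) ≈ 0.0147948
Highest score → sparrow.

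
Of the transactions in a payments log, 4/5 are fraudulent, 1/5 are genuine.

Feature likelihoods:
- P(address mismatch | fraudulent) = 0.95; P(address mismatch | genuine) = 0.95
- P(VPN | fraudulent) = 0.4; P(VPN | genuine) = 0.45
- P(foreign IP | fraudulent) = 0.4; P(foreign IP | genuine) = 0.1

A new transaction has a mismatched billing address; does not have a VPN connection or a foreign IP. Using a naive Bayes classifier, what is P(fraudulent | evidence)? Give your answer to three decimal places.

0.744

fraudulent: 0.8 × 0.95 × (1−0.4) × (1−0.4) = 0.2736
genuine: 0.2 × 0.95 × (1−0.45) × (1−0.1) = 0.09405
P(fraudulent | x) = 0.2736 / 0.36765 ≈ 0.744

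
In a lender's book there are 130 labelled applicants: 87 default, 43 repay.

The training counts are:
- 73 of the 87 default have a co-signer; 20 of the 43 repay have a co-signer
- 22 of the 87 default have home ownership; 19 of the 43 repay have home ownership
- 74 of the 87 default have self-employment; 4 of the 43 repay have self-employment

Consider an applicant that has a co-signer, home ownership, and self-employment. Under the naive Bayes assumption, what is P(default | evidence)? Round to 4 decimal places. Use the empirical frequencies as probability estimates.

0.9502

default: (87/130) × (73/87) × (22/87) × (74/87) ≈ 0.12078
repay: (43/130) × (20/43) × (19/43) × (4/43) ≈ 0.00632358
P(default | x) = 0.12078 / 0.12710358 ≈ 0.9502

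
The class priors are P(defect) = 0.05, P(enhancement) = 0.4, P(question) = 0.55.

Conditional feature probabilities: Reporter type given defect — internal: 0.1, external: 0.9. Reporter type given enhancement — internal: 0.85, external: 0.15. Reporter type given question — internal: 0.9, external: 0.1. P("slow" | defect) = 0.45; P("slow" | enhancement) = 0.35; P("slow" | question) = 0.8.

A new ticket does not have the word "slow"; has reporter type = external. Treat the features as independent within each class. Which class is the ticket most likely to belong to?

defect: 0.05 × 0.9 × (1−0.45) = 0.02475
enhancement: 0.4 × 0.15 × (1−0.35) = 0.039
question: 0.55 × 0.1 × (1−0.8) = 0.011
Highest score → enhancement.

enhancement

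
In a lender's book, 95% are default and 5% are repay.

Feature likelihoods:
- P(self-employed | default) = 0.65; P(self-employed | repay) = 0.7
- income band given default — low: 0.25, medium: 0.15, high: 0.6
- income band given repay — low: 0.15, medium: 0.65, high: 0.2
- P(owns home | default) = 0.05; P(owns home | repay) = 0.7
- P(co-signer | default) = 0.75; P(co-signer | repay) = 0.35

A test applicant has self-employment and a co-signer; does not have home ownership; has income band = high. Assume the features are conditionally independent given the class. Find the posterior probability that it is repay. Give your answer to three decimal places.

default: 0.95 × 0.65 × 0.6 × (1−0.05) × 0.75 = 0.26398125
repay: 0.05 × 0.7 × 0.2 × (1−0.7) × 0.35 = 0.000735
P(repay | x) = 0.000735 / 0.26471625 ≈ 0.003

0.003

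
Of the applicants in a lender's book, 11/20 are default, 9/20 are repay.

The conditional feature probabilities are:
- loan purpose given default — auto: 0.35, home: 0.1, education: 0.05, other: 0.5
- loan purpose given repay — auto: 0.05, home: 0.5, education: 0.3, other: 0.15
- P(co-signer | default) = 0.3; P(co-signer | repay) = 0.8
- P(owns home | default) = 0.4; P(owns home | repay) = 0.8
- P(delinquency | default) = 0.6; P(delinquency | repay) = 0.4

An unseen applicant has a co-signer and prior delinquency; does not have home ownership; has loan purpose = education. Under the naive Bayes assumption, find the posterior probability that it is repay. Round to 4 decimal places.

default: 0.55 × 0.05 × 0.3 × (1−0.4) × 0.6 = 0.00297
repay: 0.45 × 0.3 × 0.8 × (1−0.8) × 0.4 = 0.00864
P(repay | x) = 0.00864 / 0.01161 ≈ 0.7442

0.7442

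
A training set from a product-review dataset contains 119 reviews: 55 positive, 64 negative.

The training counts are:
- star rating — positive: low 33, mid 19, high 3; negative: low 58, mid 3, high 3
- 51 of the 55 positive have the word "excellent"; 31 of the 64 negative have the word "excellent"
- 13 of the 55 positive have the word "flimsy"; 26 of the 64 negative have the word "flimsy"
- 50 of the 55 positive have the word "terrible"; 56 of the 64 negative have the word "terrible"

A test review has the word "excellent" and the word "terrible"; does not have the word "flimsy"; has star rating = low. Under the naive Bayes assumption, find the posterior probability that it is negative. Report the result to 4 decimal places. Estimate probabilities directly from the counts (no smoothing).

positive: (55/119) × (33/55) × (51/55) × (42/55) × (50/55) ≈ 0.178512
negative: (64/119) × (58/64) × (31/64) × (38/64) × (56/64) ≈ 0.122652
P(negative | x) = 0.122652 / 0.301164 ≈ 0.4073

0.4073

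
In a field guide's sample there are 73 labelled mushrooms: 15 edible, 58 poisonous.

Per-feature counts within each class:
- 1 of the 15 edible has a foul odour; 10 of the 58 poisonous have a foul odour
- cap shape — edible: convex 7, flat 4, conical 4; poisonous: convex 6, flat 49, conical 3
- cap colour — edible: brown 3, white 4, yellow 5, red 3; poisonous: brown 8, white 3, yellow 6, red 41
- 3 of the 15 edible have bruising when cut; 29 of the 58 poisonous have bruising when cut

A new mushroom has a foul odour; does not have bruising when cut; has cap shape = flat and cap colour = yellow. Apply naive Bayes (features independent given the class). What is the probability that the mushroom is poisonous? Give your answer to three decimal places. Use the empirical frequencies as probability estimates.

0.860

edible: (15/73) × (1/15) × (4/15) × (5/15) × (12/15) ≈ 0.000974125
poisonous: (58/73) × (10/58) × (49/58) × (6/58) × (29/58) ≈ 0.00598602
P(poisonous | x) = 0.00598602 / 0.006960145 ≈ 0.860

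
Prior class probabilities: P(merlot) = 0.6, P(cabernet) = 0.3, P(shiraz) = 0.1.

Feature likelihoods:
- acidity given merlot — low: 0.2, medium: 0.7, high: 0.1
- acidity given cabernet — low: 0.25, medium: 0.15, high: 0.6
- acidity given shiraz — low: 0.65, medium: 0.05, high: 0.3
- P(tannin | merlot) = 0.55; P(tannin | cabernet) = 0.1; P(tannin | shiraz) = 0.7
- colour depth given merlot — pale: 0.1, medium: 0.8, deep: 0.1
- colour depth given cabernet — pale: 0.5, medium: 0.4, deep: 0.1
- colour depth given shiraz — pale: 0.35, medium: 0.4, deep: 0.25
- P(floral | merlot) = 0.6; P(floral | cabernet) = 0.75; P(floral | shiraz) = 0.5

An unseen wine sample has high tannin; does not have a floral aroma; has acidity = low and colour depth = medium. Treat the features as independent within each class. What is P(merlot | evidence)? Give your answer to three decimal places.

0.682

merlot: 0.6 × 0.2 × 0.55 × 0.8 × (1−0.6) = 0.02112
cabernet: 0.3 × 0.25 × 0.1 × 0.4 × (1−0.75) = 0.00075
shiraz: 0.1 × 0.65 × 0.7 × 0.4 × (1−0.5) = 0.0091
P(merlot | x) = 0.02112 / 0.03097 ≈ 0.682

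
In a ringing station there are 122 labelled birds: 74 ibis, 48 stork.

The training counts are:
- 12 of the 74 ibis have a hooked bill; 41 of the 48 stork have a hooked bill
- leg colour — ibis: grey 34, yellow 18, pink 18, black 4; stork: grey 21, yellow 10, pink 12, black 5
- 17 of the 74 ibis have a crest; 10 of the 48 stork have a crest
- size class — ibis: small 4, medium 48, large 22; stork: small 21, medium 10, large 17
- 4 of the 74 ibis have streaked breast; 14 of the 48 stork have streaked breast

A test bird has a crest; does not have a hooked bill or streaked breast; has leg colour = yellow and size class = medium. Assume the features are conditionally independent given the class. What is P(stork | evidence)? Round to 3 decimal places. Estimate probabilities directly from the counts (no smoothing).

ibis: (74/122) × (62/74) × (18/74) × (17/74) × (48/74) × (70/74) ≈ 0.0174247
stork: (48/122) × (7/48) × (10/48) × (10/48) × (10/48) × (34/48) ≈ 0.000367496
P(stork | x) = 0.000367496 / 0.017792196 ≈ 0.021

0.021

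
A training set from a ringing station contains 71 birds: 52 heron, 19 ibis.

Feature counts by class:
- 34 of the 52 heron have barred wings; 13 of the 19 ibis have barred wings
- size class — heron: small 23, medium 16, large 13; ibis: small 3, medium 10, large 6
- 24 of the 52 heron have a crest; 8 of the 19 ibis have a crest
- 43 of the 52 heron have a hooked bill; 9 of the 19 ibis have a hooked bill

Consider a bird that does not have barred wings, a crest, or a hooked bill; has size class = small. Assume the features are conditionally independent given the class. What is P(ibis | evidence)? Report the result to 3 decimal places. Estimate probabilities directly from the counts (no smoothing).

heron: (52/71) × (18/52) × (23/52) × (28/52) × (9/52) ≈ 0.0104504
ibis: (19/71) × (6/19) × (3/19) × (11/19) × (10/19) ≈ 0.0040658
P(ibis | x) = 0.0040658 / 0.0145162 ≈ 0.280

0.280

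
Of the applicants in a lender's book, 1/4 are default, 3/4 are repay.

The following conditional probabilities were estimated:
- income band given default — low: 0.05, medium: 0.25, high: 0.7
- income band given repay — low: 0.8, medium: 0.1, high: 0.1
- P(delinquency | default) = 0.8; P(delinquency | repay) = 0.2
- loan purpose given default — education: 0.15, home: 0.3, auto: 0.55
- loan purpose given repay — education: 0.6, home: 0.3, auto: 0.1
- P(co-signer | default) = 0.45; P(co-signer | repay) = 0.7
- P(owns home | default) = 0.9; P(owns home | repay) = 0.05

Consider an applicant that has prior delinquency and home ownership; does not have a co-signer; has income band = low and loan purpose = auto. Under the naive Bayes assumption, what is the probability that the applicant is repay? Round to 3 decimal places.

default: 0.25 × 0.05 × 0.8 × 0.55 × (1−0.45) × 0.9 = 0.0027225
repay: 0.75 × 0.8 × 0.2 × 0.1 × (1−0.7) × 0.05 = 0.00018
P(repay | x) = 0.00018 / 0.0029025 ≈ 0.062

0.062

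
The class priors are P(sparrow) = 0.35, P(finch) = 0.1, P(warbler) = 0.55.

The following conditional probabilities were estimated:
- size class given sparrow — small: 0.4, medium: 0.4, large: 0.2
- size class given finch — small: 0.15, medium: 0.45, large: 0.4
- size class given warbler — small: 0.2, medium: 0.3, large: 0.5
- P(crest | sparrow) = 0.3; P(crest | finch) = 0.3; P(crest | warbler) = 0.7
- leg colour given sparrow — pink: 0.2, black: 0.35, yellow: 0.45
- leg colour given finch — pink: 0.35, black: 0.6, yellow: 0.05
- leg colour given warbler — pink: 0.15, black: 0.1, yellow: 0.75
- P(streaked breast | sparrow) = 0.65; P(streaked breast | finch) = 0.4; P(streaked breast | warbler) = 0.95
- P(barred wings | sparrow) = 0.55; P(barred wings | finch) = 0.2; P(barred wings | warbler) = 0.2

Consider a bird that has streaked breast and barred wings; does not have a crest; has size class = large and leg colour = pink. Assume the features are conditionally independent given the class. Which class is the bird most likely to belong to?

sparrow

sparrow: 0.35 × 0.2 × (1−0.3) × 0.2 × 0.65 × 0.55 = 0.0035035
finch: 0.1 × 0.4 × (1−0.3) × 0.35 × 0.4 × 0.2 = 0.000784
warbler: 0.55 × 0.5 × (1−0.7) × 0.15 × 0.95 × 0.2 = 0.00235125
Highest score → sparrow.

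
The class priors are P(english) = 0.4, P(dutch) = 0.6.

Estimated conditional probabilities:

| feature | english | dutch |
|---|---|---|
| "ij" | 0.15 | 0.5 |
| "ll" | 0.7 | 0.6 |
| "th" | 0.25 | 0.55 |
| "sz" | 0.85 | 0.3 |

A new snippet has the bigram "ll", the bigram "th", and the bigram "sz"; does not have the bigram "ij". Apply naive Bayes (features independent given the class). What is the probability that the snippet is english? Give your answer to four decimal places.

0.6300

english: 0.4 × (1−0.15) × 0.7 × 0.25 × 0.85 = 0.050575
dutch: 0.6 × (1−0.5) × 0.6 × 0.55 × 0.3 = 0.0297
P(english | x) = 0.050575 / 0.080275 ≈ 0.6300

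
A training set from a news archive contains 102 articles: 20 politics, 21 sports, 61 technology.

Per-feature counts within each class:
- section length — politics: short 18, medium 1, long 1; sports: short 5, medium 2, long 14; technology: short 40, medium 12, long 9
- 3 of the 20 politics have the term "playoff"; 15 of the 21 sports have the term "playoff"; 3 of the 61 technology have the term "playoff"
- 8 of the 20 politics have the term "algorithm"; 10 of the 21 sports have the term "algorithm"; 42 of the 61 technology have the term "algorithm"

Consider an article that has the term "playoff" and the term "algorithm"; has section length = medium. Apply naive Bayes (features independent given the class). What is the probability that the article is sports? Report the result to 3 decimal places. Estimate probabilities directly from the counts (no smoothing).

0.593

politics: (20/102) × (1/20) × (3/20) × (8/20) ≈ 0.000588235
sports: (21/102) × (2/21) × (15/21) × (10/21) ≈ 0.00666933
technology: (61/102) × (12/61) × (3/61) × (42/61) ≈ 0.00398375
P(sports | x) = 0.00666933 / 0.011241315 ≈ 0.593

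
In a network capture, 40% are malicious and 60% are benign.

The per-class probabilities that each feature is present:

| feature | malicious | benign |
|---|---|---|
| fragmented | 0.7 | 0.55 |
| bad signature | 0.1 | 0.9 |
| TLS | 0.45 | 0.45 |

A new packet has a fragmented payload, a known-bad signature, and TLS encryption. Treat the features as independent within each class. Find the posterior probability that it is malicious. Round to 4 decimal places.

malicious: 0.4 × 0.7 × 0.1 × 0.45 = 0.0126
benign: 0.6 × 0.55 × 0.9 × 0.45 = 0.13365
P(malicious | x) = 0.0126 / 0.14625 ≈ 0.0862

0.0862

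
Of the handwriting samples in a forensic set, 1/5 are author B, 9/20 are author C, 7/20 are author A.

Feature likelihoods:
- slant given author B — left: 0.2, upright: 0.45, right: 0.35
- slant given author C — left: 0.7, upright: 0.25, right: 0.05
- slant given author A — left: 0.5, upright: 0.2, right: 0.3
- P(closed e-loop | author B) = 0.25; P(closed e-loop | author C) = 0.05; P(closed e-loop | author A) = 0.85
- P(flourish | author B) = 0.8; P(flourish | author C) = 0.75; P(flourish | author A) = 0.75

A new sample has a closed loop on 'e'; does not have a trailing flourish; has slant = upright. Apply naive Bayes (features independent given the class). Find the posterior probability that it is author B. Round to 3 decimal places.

author B: 0.2 × 0.45 × 0.25 × (1−0.8) = 0.0045
author C: 0.45 × 0.25 × 0.05 × (1−0.75) = 0.00140625
author A: 0.35 × 0.2 × 0.85 × (1−0.75) = 0.014875
P(author B | x) = 0.0045 / 0.02078125 ≈ 0.217

0.217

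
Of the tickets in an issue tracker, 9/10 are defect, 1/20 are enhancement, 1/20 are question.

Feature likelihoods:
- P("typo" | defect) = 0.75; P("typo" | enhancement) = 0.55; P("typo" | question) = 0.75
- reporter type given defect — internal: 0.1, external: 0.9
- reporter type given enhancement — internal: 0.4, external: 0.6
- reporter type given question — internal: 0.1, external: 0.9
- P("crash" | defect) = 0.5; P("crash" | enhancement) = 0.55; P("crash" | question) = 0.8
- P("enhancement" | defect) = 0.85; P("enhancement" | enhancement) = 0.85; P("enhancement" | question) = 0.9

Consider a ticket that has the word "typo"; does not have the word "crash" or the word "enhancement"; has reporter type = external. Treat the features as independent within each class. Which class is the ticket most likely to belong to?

defect: 0.9 × 0.75 × 0.9 × (1−0.5) × (1−0.85) = 0.0455625
enhancement: 0.05 × 0.55 × 0.6 × (1−0.55) × (1−0.85) = 0.00111375
question: 0.05 × 0.75 × 0.9 × (1−0.8) × (1−0.9) = 0.000675
Highest score → defect.

defect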